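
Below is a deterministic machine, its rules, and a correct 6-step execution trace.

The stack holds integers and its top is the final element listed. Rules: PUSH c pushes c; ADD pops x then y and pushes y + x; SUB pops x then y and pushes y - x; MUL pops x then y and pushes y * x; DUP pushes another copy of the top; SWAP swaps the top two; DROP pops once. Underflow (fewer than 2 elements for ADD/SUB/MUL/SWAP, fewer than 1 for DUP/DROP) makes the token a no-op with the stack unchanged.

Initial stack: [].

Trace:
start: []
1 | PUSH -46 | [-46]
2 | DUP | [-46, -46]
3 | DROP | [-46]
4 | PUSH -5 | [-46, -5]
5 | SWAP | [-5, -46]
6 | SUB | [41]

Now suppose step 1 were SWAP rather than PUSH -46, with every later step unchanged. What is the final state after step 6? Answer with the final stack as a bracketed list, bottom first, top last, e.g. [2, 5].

[-5]

(re-executing from step 1 with the substitution; state before step 1: [])
1 | SWAP | []
2 | DUP | []
3 | DROP | []
4 | PUSH -5 | [-5]
5 | SWAP | [-5]
6 | SUB | [-5]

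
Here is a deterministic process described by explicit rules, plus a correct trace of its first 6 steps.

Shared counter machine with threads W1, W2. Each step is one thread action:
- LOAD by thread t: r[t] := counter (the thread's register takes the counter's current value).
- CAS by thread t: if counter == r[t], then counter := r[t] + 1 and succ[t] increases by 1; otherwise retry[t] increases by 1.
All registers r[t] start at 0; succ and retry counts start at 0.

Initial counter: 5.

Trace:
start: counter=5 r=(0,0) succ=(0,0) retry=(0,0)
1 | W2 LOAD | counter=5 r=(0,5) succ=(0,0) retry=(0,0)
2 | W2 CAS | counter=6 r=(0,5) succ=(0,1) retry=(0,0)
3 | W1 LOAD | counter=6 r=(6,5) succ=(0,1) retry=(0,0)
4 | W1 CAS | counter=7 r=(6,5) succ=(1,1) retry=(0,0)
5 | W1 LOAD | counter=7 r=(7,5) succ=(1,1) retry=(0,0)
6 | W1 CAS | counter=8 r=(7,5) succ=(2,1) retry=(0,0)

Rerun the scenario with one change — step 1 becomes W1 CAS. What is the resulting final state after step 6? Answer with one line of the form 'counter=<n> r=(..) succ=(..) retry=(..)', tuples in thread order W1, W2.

(re-executing from step 1 with the substitution; state before step 1: counter=5 r=(0,0) succ=(0,0) retry=(0,0))
1 | W1 CAS | counter=5 r=(0,0) succ=(0,0) retry=(1,0)
2 | W2 CAS | counter=5 r=(0,0) succ=(0,0) retry=(1,1)
3 | W1 LOAD | counter=5 r=(5,0) succ=(0,0) retry=(1,1)
4 | W1 CAS | counter=6 r=(5,0) succ=(1,0) retry=(1,1)
5 | W1 LOAD | counter=6 r=(6,0) succ=(1,0) retry=(1,1)
6 | W1 CAS | counter=7 r=(6,0) succ=(2,0) retry=(1,1)

counter=7 r=(6,0) succ=(2,0) retry=(1,1)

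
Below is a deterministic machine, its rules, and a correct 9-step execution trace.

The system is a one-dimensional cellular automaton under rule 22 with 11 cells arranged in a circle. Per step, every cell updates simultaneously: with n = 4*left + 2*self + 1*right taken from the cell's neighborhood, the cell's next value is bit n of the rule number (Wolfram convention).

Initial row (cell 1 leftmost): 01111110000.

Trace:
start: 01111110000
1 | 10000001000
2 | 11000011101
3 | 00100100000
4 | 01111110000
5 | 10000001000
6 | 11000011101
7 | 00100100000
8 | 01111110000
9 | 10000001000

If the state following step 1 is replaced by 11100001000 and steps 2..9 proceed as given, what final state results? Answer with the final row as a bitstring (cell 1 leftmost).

00000111111

state after step 1 := 11100001000
2 | 00010011101
3 | 10111100001
4 | 00000010010
5 | 00000111111
6 | 10001000000
7 | 11011100001
8 | 00000010010
9 | 00000111111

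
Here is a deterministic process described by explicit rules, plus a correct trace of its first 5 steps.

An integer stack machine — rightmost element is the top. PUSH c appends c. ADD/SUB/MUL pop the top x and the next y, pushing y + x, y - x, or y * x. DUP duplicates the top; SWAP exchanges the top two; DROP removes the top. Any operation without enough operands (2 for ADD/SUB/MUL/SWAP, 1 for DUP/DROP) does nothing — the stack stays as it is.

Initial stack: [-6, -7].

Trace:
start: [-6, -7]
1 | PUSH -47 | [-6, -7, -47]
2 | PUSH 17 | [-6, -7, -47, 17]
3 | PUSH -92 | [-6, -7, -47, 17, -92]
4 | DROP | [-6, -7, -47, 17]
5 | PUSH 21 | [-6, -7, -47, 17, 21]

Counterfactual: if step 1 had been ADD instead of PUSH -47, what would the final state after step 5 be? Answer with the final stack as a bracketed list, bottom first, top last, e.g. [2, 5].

[-13, 17, 21]

(re-executing from step 1 with the substitution; state before step 1: [-6, -7])
1 | ADD | [-13]
2 | PUSH 17 | [-13, 17]
3 | PUSH -92 | [-13, 17, -92]
4 | DROP | [-13, 17]
5 | PUSH 21 | [-13, 17, 21]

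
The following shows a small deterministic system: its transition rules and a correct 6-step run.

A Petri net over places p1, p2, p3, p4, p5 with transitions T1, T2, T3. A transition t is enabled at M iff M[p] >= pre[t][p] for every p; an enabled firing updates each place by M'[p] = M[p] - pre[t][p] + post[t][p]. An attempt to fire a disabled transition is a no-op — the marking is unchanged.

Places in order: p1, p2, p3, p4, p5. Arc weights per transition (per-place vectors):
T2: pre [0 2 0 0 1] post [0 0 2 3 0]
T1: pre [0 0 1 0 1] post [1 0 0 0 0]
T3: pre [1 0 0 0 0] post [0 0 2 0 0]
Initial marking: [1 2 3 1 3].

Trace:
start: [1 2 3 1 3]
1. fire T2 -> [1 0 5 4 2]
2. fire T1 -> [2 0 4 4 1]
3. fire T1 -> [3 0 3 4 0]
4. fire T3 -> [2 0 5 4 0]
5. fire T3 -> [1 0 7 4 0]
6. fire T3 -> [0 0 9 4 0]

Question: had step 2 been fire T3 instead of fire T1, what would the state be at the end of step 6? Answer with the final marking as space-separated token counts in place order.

0 0 8 4 1

(re-executing from step 2 with the substitution; state before step 2: [1 0 5 4 2])
2. fire T3 -> [0 0 7 4 2]
3. fire T1 -> [1 0 6 4 1]
4. fire T3 -> [0 0 8 4 1]
5. fire T3 -> [0 0 8 4 1]
6. fire T3 -> [0 0 8 4 1]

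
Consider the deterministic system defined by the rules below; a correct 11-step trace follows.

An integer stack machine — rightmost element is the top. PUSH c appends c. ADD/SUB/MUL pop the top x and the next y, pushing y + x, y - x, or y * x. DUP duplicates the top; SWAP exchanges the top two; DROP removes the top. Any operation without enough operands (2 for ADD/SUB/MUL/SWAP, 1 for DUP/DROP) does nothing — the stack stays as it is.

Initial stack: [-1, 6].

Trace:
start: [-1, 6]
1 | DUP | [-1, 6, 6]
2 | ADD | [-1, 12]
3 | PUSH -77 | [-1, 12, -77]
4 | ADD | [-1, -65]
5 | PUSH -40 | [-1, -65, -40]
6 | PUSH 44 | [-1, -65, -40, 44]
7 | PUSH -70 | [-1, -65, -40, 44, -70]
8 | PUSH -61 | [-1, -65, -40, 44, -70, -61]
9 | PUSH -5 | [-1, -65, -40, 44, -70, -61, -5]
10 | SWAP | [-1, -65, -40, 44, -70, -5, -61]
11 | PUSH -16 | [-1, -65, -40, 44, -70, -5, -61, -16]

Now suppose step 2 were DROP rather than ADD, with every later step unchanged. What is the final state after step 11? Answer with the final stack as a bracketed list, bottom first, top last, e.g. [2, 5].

(re-executing from step 2 with the substitution; state before step 2: [-1, 6, 6])
2 | DROP | [-1, 6]
3 | PUSH -77 | [-1, 6, -77]
4 | ADD | [-1, -71]
5 | PUSH -40 | [-1, -71, -40]
6 | PUSH 44 | [-1, -71, -40, 44]
7 | PUSH -70 | [-1, -71, -40, 44, -70]
8 | PUSH -61 | [-1, -71, -40, 44, -70, -61]
9 | PUSH -5 | [-1, -71, -40, 44, -70, -61, -5]
10 | SWAP | [-1, -71, -40, 44, -70, -5, -61]
11 | PUSH -16 | [-1, -71, -40, 44, -70, -5, -61, -16]

[-1, -71, -40, 44, -70, -5, -61, -16]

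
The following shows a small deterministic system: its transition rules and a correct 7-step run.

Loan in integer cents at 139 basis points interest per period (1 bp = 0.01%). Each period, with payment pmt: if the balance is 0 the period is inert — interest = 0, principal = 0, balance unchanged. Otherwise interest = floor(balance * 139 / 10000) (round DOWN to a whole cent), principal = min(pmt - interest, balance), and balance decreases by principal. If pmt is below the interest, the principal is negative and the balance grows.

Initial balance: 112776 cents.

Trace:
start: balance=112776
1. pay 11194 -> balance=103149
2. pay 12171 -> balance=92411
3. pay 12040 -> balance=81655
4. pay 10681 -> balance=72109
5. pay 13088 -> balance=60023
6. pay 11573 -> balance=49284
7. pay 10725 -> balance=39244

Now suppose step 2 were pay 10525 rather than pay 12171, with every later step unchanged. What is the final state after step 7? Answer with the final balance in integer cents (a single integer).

41007

(re-executing from step 2 with the substitution; state before step 2: balance=103149)
2. pay 10525 -> balance=94057
3. pay 12040 -> balance=83324
4. pay 10681 -> balance=73801
5. pay 13088 -> balance=61738
6. pay 11573 -> balance=51023
7. pay 10725 -> balance=41007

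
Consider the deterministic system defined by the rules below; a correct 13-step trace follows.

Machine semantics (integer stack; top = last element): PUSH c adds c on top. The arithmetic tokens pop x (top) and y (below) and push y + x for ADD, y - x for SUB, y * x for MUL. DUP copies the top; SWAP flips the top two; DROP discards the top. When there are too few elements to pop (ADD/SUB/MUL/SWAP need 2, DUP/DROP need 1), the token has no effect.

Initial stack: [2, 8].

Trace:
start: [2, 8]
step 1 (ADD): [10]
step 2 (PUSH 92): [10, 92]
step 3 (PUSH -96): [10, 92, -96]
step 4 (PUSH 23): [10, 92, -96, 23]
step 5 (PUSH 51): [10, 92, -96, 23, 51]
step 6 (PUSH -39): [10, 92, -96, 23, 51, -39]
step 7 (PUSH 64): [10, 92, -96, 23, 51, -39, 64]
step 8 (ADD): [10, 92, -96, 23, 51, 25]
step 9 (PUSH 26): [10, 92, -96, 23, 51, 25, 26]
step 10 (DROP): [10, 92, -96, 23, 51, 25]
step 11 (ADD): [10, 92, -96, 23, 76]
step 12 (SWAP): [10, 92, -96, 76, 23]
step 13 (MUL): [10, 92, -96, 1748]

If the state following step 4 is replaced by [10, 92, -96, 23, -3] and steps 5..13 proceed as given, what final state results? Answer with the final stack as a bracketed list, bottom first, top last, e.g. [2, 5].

[10, 92, -96, 23, -228]

state after step 4 := [10, 92, -96, 23, -3]
step 5 (PUSH 51): [10, 92, -96, 23, -3, 51]
step 6 (PUSH -39): [10, 92, -96, 23, -3, 51, -39]
step 7 (PUSH 64): [10, 92, -96, 23, -3, 51, -39, 64]
step 8 (ADD): [10, 92, -96, 23, -3, 51, 25]
step 9 (PUSH 26): [10, 92, -96, 23, -3, 51, 25, 26]
step 10 (DROP): [10, 92, -96, 23, -3, 51, 25]
step 11 (ADD): [10, 92, -96, 23, -3, 76]
step 12 (SWAP): [10, 92, -96, 23, 76, -3]
step 13 (MUL): [10, 92, -96, 23, -228]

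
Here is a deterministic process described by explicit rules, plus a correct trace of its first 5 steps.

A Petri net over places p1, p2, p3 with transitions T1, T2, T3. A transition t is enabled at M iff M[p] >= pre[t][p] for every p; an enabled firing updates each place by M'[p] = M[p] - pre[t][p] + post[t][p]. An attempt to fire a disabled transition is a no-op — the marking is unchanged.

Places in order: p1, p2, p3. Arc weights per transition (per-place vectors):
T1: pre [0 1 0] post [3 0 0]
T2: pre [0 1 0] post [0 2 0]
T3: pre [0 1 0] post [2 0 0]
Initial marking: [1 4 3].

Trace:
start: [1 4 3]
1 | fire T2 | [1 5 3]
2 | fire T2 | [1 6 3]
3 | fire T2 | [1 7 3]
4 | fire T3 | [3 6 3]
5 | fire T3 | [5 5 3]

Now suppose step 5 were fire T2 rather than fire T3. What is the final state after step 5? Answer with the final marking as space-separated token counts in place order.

(re-executing from step 5 with the substitution; state before step 5: [3 6 3])
5 | fire T2 | [3 7 3]

3 7 3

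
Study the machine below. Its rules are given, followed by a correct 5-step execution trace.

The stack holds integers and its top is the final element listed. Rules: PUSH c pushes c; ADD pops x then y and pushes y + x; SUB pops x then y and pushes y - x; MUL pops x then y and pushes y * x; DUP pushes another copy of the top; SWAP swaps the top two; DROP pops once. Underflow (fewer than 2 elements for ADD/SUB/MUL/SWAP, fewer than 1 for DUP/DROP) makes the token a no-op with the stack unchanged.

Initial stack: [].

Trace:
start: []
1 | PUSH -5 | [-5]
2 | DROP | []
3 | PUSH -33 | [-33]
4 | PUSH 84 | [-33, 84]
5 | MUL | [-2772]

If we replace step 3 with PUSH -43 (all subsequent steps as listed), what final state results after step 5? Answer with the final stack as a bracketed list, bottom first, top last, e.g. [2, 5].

(re-executing from step 3 with the substitution; state before step 3: [])
3 | PUSH -43 | [-43]
4 | PUSH 84 | [-43, 84]
5 | MUL | [-3612]

[-3612]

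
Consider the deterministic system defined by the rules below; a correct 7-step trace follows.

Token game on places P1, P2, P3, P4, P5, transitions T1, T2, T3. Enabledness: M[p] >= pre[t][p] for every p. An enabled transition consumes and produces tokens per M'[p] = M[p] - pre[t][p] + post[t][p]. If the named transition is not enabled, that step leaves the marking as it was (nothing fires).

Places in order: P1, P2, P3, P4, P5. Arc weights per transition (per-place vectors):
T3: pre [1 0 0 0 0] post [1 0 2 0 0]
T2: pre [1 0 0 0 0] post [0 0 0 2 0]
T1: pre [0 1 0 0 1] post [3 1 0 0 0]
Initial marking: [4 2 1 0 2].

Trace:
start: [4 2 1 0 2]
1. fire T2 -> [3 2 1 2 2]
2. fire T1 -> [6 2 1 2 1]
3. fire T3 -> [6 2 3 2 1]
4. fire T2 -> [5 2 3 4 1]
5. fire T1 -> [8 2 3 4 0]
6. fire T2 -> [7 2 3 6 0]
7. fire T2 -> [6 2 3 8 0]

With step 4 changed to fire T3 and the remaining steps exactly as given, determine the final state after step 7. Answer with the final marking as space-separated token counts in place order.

7 2 5 6 0

(re-executing from step 4 with the substitution; state before step 4: [6 2 3 2 1])
4. fire T3 -> [6 2 5 2 1]
5. fire T1 -> [9 2 5 2 0]
6. fire T2 -> [8 2 5 4 0]
7. fire T2 -> [7 2 5 6 0]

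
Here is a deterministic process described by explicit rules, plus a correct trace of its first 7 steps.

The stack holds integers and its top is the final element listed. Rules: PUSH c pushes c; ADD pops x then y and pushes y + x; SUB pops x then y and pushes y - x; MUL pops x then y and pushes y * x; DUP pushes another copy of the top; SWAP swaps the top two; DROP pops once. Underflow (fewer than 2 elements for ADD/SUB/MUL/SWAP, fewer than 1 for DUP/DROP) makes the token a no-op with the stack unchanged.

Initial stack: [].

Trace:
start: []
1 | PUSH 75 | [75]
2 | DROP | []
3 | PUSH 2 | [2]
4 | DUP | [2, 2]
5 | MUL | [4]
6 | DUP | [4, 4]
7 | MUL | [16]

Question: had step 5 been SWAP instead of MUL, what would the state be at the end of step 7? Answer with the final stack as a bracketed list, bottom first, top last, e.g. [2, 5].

(re-executing from step 5 with the substitution; state before step 5: [2, 2])
5 | SWAP | [2, 2]
6 | DUP | [2, 2, 2]
7 | MUL | [2, 4]

[2, 4]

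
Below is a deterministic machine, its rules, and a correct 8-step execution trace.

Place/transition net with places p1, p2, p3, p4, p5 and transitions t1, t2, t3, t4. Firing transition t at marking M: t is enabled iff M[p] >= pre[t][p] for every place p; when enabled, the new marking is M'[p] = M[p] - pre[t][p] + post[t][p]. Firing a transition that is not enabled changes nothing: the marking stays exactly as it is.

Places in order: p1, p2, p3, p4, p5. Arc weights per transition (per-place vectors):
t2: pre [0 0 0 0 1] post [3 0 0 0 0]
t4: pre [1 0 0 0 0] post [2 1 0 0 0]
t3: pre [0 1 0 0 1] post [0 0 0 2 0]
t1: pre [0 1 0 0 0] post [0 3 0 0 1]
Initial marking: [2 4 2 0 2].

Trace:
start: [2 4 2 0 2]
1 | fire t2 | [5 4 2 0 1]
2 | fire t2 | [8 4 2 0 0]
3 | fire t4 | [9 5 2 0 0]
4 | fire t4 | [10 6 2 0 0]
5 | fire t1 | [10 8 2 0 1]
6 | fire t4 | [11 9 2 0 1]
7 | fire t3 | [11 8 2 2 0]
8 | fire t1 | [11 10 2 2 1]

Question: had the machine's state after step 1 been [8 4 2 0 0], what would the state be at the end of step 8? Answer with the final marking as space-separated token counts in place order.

state after step 1 := [8 4 2 0 0]
2 | fire t2 | [8 4 2 0 0]
3 | fire t4 | [9 5 2 0 0]
4 | fire t4 | [10 6 2 0 0]
5 | fire t1 | [10 8 2 0 1]
6 | fire t4 | [11 9 2 0 1]
7 | fire t3 | [11 8 2 2 0]
8 | fire t1 | [11 10 2 2 1]

11 10 2 2 1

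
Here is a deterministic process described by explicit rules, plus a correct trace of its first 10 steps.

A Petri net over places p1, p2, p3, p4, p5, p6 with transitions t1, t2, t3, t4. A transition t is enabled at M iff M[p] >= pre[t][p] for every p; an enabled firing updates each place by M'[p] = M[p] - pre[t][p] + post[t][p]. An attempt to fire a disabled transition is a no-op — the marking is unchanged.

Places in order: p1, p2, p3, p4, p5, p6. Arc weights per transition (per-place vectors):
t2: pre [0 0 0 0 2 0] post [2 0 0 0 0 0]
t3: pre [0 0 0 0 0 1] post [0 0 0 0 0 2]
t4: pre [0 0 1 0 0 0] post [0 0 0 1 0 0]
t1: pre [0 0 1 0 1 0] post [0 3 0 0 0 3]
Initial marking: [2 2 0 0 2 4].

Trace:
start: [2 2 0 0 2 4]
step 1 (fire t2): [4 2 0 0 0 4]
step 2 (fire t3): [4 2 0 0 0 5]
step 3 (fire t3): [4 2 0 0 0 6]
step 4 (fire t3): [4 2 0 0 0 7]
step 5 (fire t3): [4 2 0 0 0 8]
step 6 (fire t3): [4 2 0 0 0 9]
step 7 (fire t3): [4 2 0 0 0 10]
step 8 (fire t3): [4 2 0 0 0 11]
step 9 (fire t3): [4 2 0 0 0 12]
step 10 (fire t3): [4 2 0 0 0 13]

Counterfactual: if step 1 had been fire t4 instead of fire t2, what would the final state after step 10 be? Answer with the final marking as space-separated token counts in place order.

(re-executing from step 1 with the substitution; state before step 1: [2 2 0 0 2 4])
step 1 (fire t4): [2 2 0 0 2 4]
step 2 (fire t3): [2 2 0 0 2 5]
step 3 (fire t3): [2 2 0 0 2 6]
step 4 (fire t3): [2 2 0 0 2 7]
step 5 (fire t3): [2 2 0 0 2 8]
step 6 (fire t3): [2 2 0 0 2 9]
step 7 (fire t3): [2 2 0 0 2 10]
step 8 (fire t3): [2 2 0 0 2 11]
step 9 (fire t3): [2 2 0 0 2 12]
step 10 (fire t3): [2 2 0 0 2 13]

2 2 0 0 2 13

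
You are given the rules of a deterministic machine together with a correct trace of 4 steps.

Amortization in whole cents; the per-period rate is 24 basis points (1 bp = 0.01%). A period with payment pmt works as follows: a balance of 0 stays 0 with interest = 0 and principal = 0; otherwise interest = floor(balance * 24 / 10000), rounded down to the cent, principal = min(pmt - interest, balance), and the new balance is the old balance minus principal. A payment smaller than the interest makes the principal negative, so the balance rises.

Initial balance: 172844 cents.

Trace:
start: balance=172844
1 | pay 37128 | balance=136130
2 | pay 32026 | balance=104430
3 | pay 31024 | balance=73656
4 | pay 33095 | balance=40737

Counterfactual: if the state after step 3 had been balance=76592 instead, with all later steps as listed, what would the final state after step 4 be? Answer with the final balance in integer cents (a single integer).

state after step 3 := balance=76592
4 | pay 33095 | balance=43680

43680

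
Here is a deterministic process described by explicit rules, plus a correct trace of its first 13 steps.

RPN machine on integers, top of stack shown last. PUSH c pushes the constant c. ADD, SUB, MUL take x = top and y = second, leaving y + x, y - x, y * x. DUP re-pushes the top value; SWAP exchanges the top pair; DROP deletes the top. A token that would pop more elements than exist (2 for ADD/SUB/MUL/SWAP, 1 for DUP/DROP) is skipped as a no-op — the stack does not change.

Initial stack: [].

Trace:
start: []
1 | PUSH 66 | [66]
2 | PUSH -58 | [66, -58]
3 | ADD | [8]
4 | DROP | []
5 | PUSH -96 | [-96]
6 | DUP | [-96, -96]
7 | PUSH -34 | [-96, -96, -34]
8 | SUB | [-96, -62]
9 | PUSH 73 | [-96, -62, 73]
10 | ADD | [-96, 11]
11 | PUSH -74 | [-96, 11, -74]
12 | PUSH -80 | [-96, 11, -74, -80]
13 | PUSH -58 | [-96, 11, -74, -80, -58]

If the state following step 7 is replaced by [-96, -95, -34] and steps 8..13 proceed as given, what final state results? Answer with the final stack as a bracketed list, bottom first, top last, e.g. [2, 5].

[-96, 12, -74, -80, -58]

state after step 7 := [-96, -95, -34]
8 | SUB | [-96, -61]
9 | PUSH 73 | [-96, -61, 73]
10 | ADD | [-96, 12]
11 | PUSH -74 | [-96, 12, -74]
12 | PUSH -80 | [-96, 12, -74, -80]
13 | PUSH -58 | [-96, 12, -74, -80, -58]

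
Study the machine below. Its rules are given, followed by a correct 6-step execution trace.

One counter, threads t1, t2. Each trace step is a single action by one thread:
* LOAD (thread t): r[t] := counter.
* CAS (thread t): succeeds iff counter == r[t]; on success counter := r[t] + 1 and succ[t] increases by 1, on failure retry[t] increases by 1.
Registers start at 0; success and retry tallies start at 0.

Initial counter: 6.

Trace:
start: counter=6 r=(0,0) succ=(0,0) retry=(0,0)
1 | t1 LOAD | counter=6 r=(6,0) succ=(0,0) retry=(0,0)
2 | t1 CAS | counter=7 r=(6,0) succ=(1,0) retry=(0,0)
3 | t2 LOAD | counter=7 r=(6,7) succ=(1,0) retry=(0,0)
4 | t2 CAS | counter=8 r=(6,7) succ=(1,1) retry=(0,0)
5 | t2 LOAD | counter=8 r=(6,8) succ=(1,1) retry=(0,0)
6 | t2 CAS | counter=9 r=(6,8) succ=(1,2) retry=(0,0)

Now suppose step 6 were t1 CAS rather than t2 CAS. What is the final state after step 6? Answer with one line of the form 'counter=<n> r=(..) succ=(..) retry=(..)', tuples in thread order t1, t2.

counter=8 r=(6,8) succ=(1,1) retry=(1,0)

(re-executing from step 6 with the substitution; state before step 6: counter=8 r=(6,8) succ=(1,1) retry=(0,0))
6 | t1 CAS | counter=8 r=(6,8) succ=(1,1) retry=(1,0)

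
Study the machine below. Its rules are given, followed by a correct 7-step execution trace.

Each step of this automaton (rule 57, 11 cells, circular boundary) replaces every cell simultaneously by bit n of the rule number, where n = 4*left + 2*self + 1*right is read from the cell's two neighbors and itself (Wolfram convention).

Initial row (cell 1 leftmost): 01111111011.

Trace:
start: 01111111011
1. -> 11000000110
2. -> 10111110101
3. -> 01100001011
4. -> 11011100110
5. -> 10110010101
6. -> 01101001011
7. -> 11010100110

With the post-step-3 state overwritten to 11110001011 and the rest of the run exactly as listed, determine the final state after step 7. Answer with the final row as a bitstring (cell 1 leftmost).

state after step 3 := 11110001011
4. -> 00001100110
5. -> 11101010101
6. -> 00010101011
7. -> 11001010110

11001010110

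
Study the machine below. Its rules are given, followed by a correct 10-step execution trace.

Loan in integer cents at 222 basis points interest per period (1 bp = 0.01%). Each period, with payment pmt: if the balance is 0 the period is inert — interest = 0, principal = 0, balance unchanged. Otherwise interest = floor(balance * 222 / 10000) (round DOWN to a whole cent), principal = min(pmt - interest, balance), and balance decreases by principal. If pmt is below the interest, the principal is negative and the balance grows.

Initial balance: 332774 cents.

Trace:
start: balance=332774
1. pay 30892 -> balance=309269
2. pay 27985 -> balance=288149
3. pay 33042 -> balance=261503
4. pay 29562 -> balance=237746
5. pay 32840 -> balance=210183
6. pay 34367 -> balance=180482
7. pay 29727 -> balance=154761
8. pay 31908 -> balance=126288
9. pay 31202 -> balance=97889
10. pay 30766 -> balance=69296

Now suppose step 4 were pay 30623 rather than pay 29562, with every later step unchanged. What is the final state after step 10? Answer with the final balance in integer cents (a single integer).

(re-executing from step 4 with the substitution; state before step 4: balance=261503)
4. pay 30623 -> balance=236685
5. pay 32840 -> balance=209099
6. pay 34367 -> balance=179373
7. pay 29727 -> balance=153628
8. pay 31908 -> balance=125130
9. pay 31202 -> balance=96705
10. pay 30766 -> balance=68085

68085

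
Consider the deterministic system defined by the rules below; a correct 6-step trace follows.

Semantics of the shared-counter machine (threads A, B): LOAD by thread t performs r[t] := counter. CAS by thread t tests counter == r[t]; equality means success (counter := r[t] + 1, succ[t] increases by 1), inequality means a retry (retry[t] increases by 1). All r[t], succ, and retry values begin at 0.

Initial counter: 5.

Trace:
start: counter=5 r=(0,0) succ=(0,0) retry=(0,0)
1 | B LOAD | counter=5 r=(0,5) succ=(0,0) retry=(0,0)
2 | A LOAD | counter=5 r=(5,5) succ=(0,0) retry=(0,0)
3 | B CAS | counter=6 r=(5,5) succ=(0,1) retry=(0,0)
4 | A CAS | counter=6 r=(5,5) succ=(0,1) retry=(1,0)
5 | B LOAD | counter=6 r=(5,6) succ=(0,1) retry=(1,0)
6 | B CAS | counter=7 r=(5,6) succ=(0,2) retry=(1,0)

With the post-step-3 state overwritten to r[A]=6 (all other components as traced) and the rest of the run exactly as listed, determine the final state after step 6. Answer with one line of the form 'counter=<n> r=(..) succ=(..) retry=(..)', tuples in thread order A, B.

counter=8 r=(6,7) succ=(1,2) retry=(0,0)

state after step 3 := counter=6 r=(6,5) succ=(0,1) retry=(0,0)
4 | A CAS | counter=7 r=(6,5) succ=(1,1) retry=(0,0)
5 | B LOAD | counter=7 r=(6,7) succ=(1,1) retry=(0,0)
6 | B CAS | counter=8 r=(6,7) succ=(1,2) retry=(0,0)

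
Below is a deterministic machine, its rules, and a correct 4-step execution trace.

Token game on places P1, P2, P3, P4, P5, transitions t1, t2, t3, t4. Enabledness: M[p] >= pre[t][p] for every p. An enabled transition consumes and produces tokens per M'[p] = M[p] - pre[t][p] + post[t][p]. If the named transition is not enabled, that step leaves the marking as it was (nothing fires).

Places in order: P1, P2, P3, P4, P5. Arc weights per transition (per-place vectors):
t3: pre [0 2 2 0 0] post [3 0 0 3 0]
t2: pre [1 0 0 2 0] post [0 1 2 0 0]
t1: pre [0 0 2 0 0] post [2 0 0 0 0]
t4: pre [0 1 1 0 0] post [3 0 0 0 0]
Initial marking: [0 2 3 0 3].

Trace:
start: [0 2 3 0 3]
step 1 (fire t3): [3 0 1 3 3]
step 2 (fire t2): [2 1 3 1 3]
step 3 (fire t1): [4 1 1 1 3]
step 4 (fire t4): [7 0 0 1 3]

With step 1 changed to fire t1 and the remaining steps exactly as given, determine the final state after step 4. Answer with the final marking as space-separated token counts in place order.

5 1 0 0 3

(re-executing from step 1 with the substitution; state before step 1: [0 2 3 0 3])
step 1 (fire t1): [2 2 1 0 3]
step 2 (fire t2): [2 2 1 0 3]
step 3 (fire t1): [2 2 1 0 3]
step 4 (fire t4): [5 1 0 0 3]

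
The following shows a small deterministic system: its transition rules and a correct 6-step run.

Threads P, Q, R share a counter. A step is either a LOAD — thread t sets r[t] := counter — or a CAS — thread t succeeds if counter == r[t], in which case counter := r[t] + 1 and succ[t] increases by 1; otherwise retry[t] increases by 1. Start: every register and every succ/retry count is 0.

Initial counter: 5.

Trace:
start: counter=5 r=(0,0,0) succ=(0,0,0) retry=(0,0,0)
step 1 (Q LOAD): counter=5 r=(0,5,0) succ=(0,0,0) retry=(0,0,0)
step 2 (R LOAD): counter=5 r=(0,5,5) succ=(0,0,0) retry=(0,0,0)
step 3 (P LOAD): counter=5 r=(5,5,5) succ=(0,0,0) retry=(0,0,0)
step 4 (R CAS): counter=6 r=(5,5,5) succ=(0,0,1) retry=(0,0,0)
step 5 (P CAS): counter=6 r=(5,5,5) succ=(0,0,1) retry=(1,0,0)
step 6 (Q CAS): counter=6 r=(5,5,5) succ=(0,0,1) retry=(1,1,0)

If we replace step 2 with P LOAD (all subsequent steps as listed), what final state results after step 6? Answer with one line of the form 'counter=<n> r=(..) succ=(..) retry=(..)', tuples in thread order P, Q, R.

counter=6 r=(5,5,0) succ=(1,0,0) retry=(0,1,1)

(re-executing from step 2 with the substitution; state before step 2: counter=5 r=(0,5,0) succ=(0,0,0) retry=(0,0,0))
step 2 (P LOAD): counter=5 r=(5,5,0) succ=(0,0,0) retry=(0,0,0)
step 3 (P LOAD): counter=5 r=(5,5,0) succ=(0,0,0) retry=(0,0,0)
step 4 (R CAS): counter=5 r=(5,5,0) succ=(0,0,0) retry=(0,0,1)
step 5 (P CAS): counter=6 r=(5,5,0) succ=(1,0,0) retry=(0,0,1)
step 6 (Q CAS): counter=6 r=(5,5,0) succ=(1,0,0) retry=(0,1,1)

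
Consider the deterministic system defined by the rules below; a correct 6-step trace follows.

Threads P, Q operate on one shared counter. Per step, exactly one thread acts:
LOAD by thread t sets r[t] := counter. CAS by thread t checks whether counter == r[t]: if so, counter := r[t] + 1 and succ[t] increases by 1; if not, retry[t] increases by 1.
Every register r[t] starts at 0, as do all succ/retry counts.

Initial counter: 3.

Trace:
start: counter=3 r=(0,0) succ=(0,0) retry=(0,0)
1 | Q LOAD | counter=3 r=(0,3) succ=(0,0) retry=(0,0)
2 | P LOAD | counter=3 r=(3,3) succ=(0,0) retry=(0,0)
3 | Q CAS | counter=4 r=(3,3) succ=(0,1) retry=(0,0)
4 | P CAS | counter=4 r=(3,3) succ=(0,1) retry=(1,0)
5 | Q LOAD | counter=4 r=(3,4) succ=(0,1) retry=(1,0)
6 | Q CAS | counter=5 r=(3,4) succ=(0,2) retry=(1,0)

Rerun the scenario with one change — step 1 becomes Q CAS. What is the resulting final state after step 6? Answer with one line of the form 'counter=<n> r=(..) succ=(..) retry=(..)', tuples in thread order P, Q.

(re-executing from step 1 with the substitution; state before step 1: counter=3 r=(0,0) succ=(0,0) retry=(0,0))
1 | Q CAS | counter=3 r=(0,0) succ=(0,0) retry=(0,1)
2 | P LOAD | counter=3 r=(3,0) succ=(0,0) retry=(0,1)
3 | Q CAS | counter=3 r=(3,0) succ=(0,0) retry=(0,2)
4 | P CAS | counter=4 r=(3,0) succ=(1,0) retry=(0,2)
5 | Q LOAD | counter=4 r=(3,4) succ=(1,0) retry=(0,2)
6 | Q CAS | counter=5 r=(3,4) succ=(1,1) retry=(0,2)

counter=5 r=(3,4) succ=(1,1) retry=(0,2)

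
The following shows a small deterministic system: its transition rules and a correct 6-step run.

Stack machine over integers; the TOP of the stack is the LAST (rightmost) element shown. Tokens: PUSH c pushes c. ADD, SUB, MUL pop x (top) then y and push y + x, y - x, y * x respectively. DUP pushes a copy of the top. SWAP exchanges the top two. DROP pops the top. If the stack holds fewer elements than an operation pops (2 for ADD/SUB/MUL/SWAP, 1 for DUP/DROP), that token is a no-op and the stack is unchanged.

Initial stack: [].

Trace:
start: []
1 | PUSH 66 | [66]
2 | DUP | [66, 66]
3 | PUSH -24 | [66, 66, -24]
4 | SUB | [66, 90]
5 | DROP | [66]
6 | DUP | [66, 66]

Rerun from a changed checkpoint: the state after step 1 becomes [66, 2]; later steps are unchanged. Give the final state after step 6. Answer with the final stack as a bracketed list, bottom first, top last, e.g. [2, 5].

[66, 2, 2]

state after step 1 := [66, 2]
2 | DUP | [66, 2, 2]
3 | PUSH -24 | [66, 2, 2, -24]
4 | SUB | [66, 2, 26]
5 | DROP | [66, 2]
6 | DUP | [66, 2, 2]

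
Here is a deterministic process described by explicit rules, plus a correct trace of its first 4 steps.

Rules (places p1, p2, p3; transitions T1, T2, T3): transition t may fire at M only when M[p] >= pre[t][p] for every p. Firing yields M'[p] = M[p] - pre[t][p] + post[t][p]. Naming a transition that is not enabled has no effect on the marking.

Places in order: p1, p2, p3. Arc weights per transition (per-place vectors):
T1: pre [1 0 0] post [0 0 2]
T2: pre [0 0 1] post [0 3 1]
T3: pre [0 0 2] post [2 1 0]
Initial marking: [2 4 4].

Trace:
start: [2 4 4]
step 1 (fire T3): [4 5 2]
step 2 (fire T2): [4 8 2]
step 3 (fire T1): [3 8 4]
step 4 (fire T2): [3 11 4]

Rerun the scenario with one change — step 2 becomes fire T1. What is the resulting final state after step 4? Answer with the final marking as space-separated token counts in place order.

(re-executing from step 2 with the substitution; state before step 2: [4 5 2])
step 2 (fire T1): [3 5 4]
step 3 (fire T1): [2 5 6]
step 4 (fire T2): [2 8 6]

2 8 6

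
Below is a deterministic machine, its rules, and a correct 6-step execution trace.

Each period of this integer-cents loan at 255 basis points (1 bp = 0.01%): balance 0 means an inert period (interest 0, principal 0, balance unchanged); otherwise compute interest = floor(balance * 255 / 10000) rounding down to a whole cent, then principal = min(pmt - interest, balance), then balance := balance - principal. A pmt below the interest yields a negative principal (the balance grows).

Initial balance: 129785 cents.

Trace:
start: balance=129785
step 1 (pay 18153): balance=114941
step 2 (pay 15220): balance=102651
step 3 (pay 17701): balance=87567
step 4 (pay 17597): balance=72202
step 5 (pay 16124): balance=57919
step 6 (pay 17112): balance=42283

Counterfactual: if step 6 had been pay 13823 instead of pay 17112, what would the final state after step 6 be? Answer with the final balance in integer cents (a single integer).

45572

(re-executing from step 6 with the substitution; state before step 6: balance=57919)
step 6 (pay 13823): balance=45572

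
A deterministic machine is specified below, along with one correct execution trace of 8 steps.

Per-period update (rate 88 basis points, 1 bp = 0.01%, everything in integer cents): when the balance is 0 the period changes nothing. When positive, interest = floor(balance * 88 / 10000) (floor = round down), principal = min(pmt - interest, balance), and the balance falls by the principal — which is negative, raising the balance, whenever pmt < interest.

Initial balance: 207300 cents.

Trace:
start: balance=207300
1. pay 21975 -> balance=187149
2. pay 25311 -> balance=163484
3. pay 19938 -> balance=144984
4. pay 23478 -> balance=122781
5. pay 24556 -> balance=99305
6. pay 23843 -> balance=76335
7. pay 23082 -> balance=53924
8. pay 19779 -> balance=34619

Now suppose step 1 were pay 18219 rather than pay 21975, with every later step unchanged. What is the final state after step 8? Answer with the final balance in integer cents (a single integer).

(re-executing from step 1 with the substitution; state before step 1: balance=207300)
1. pay 18219 -> balance=190905
2. pay 25311 -> balance=167273
3. pay 19938 -> balance=148807
4. pay 23478 -> balance=126638
5. pay 24556 -> balance=103196
6. pay 23843 -> balance=80261
7. pay 23082 -> balance=57885
8. pay 19779 -> balance=38615

38615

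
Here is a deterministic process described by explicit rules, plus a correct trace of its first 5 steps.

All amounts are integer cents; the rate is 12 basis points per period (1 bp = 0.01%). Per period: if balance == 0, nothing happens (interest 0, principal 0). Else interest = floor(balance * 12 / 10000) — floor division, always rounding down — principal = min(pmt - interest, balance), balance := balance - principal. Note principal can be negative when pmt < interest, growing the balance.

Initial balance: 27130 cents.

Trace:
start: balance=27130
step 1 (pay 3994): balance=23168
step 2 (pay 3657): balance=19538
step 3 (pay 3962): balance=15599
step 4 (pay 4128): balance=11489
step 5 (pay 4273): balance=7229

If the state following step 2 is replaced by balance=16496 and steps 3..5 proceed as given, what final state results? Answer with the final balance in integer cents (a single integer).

state after step 2 := balance=16496
step 3 (pay 3962): balance=12553
step 4 (pay 4128): balance=8440
step 5 (pay 4273): balance=4177

4177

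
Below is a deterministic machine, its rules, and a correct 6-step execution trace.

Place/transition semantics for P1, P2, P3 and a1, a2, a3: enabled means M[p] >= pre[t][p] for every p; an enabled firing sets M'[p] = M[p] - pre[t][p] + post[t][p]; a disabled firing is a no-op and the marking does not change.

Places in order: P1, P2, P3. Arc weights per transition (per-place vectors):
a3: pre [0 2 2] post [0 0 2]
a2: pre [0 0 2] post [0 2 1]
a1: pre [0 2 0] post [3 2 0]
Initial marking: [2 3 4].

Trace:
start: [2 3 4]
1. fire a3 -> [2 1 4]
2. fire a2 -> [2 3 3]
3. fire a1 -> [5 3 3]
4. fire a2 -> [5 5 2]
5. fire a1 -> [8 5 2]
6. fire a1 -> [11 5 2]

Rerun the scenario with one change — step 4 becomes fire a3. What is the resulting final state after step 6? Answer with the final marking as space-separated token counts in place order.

5 1 3

(re-executing from step 4 with the substitution; state before step 4: [5 3 3])
4. fire a3 -> [5 1 3]
5. fire a1 -> [5 1 3]
6. fire a1 -> [5 1 3]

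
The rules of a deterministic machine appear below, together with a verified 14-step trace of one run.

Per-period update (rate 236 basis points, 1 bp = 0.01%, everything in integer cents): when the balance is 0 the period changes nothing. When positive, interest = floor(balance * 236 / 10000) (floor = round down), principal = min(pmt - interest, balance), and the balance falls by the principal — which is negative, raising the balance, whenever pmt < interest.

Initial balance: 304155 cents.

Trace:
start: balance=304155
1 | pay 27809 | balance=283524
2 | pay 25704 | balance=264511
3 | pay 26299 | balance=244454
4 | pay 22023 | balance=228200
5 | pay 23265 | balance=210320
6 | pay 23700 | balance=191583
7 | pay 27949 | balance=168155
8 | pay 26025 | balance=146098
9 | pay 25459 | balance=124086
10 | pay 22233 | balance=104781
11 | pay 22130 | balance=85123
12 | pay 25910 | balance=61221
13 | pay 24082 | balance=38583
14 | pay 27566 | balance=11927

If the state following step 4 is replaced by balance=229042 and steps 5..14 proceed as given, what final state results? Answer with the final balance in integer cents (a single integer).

12991

state after step 4 := balance=229042
5 | pay 23265 | balance=211182
6 | pay 23700 | balance=192465
7 | pay 27949 | balance=169058
8 | pay 26025 | balance=147022
9 | pay 25459 | balance=125032
10 | pay 22233 | balance=105749
11 | pay 22130 | balance=86114
12 | pay 25910 | balance=62236
13 | pay 24082 | balance=39622
14 | pay 27566 | balance=12991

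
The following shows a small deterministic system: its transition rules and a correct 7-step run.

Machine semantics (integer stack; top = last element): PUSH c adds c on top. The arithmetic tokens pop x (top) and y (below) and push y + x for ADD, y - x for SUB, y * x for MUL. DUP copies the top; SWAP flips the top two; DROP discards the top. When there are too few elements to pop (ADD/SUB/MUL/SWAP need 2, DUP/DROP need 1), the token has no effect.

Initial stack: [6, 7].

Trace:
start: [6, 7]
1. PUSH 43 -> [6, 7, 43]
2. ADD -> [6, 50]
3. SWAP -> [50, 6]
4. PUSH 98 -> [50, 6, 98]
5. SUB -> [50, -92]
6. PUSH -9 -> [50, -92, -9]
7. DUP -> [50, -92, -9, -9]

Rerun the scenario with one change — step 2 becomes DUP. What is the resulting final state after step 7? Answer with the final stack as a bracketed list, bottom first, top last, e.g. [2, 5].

[6, 7, 43, -55, -9, -9]

(re-executing from step 2 with the substitution; state before step 2: [6, 7, 43])
2. DUP -> [6, 7, 43, 43]
3. SWAP -> [6, 7, 43, 43]
4. PUSH 98 -> [6, 7, 43, 43, 98]
5. SUB -> [6, 7, 43, -55]
6. PUSH -9 -> [6, 7, 43, -55, -9]
7. DUP -> [6, 7, 43, -55, -9, -9]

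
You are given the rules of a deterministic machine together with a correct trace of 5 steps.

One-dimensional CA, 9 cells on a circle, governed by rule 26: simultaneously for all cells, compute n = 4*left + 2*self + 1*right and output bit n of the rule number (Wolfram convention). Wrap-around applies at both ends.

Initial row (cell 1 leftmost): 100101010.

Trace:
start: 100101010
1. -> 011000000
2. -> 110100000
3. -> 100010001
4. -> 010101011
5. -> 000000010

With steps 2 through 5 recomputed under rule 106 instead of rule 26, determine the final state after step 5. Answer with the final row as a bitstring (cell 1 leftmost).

010000110

(re-executing steps 2..5 under rule 106; state before step 2: 011000000)
2. -> 111000000
3. -> 101000001
4. -> 110000011
5. -> 010000110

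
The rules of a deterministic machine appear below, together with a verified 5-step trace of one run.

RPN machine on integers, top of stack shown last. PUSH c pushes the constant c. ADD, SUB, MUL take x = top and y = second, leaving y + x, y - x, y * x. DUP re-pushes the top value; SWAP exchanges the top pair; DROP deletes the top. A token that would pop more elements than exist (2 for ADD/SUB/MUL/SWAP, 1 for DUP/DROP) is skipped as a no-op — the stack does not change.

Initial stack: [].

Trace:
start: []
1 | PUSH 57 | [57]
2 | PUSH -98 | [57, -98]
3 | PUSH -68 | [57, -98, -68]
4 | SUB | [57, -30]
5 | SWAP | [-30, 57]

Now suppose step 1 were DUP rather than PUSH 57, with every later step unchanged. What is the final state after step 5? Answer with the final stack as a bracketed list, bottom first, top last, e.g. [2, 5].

(re-executing from step 1 with the substitution; state before step 1: [])
1 | DUP | []
2 | PUSH -98 | [-98]
3 | PUSH -68 | [-98, -68]
4 | SUB | [-30]
5 | SWAP | [-30]

[-30]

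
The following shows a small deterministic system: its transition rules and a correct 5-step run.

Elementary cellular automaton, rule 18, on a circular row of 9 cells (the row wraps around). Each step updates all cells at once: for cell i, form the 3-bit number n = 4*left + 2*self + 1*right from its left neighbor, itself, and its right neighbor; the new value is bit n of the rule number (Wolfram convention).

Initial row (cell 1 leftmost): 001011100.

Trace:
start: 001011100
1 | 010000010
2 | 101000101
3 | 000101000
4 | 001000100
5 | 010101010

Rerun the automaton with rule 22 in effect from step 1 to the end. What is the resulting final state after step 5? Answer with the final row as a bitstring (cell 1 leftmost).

110001111

(re-executing steps 1..5 under rule 22; state before step 1: 001011100)
1 | 011000010
2 | 100100111
3 | 011111000
4 | 100000100
5 | 110001111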